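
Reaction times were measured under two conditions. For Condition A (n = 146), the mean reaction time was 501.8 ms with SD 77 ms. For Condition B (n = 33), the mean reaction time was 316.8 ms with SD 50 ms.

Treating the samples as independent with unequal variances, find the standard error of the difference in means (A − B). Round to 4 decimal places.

10.7874

Per-group SEs: s₁/√n₁ = 77/√146 = 6.3726, s₂/√n₂ = 50/√33 = 8.7039.
Unpooled SE of the difference: √(40.61003076 + 75.75787521) = 10.7874.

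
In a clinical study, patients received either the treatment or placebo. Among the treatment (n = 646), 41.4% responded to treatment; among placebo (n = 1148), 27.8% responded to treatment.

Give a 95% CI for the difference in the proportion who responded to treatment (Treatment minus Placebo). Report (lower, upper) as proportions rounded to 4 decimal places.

(0.0900, 0.1820)

The two standard errors are √(0.4140×0.5860/646) = 0.01938 and √(0.2780×0.7220/1148) = 0.01322.
Because the samples are independent, SE_diff = √(0.01938² + 0.01322²) = 0.02346.
Using z* = 1.960 for 95%, ME = 1.960 × 0.02346 = 0.04598.
p̂₁ − p̂₂ = 0.1360; interval 0.1360 ± 0.04598 gives (0.0900, 0.1820).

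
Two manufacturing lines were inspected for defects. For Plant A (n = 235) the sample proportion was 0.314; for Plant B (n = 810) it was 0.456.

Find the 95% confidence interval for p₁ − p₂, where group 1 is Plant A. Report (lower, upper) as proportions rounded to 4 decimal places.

SE₁ = √(p̂₁(1−p̂₁)/n₁) = √(0.3140·0.6860/235) = 0.03028; SE₂ = √(0.4560·0.5440/810) = 0.01750.
Independent samples: SE of the difference = √(SE₁² + SE₂²) = √(0.0009168784 + 0.00030625) = 0.03497.
z* for 95% confidence is 1.960, so the margin of error is 1.960 × 0.03497 = 0.06854.
Point estimate p̂₁ − p̂₂ = 0.3140 − 0.4560 = -0.1420.
-0.1420 ± 0.06854 → (-0.2105, -0.0735).

(-0.2105, -0.0735)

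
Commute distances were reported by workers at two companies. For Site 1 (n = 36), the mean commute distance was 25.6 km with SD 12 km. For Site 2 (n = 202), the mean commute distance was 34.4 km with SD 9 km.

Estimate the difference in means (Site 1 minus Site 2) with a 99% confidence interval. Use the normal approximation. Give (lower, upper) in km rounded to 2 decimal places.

SE₁ = s₁/√n₁ = 12/√36 = 2.0000; SE₂ = 9/√202 = 0.6332.
Independent samples, unequal variances: SE_diff = √(SE₁² + SE₂²) = √(4.0 + 0.40094224) = 2.0978.
z* = 2.576, so margin of error = 2.576 × 2.0978 = 5.4039.
Difference in means = 25.6 − 34.4 = -8.8000.
-8.8000 ± 5.4039 → (-14.20, -3.40).

(-14.20, -3.40)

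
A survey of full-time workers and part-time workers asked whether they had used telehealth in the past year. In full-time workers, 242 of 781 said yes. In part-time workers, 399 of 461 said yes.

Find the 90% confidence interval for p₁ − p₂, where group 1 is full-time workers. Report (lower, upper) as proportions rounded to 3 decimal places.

p̂₁ = 242/781 = 0.3099 and p̂₂ = 399/461 = 0.8655.
SE₁ = √(p̂₁(1−p̂₁)/n₁) = √(0.3099·0.6901/781) = 0.01655; SE₂ = √(0.8655·0.1345/461) = 0.01589.
Independent samples: SE of the difference = √(SE₁² + SE₂²) = √(0.0002739025 + 0.0002524921) = 0.02294.
z* for 90% confidence is 1.645, so the margin of error is 1.645 × 0.02294 = 0.03774.
Point estimate p̂₁ − p̂₂ = 0.3099 − 0.8655 = -0.5556.
-0.5556 ± 0.03774 → (-0.593, -0.518).

(-0.593, -0.518)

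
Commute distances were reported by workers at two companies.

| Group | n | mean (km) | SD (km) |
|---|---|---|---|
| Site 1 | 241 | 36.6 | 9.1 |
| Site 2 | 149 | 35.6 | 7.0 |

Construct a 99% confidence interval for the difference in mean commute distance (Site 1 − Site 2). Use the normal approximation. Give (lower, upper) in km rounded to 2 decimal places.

(-1.11, 3.11)

SE₁ = s₁/√n₁ = 9.1/√241 = 0.5862; SE₂ = 7.0/√149 = 0.5735.
Independent samples, unequal variances: SE_diff = √(SE₁² + SE₂²) = √(0.34363044 + 0.32890225) = 0.8201.
z* = 2.576, so margin of error = 2.576 × 0.8201 = 2.1126.
Difference in means = 36.6 − 35.6 = 1.0000.
1.0000 ± 2.1126 → (-1.11, 3.11).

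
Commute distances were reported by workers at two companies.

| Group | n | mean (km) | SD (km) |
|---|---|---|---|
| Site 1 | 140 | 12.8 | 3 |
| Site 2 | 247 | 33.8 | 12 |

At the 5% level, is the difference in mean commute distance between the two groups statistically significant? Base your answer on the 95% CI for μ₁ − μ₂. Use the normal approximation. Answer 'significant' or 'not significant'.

Standard errors of each mean: 3/√140 = 0.2535 and 12/√247 = 0.7635.
SE(x̄₁ − x̄₂) = √(0.2535² + 0.7635²) = 0.8045 for independent samples with unequal variances.
With z* = 1.960, the margin is 1.960 × 0.8045 = 1.5768.
x̄₁ − x̄₂ = 12.8 − 33.8 = -21.0000; the interval is -21.0000 ± 1.5768 = (-22.5768, -19.4232).
The interval (-22.5768, -19.4232) does not contain 0, so the difference is significant.

significant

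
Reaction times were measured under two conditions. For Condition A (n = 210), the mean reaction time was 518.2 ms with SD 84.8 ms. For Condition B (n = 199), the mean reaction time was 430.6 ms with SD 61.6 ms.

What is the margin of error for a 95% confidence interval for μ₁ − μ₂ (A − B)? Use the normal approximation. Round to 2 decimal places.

14.31

Standard errors of each mean: 84.8/√210 = 5.8518 and 61.6/√199 = 4.3667.
SE(x̄₁ − x̄₂) = √(5.8518² + 4.3667²) = 7.3015 for independent samples with unequal variances.
With z* = 1.960, the margin is 1.960 × 7.3015 = 14.3109.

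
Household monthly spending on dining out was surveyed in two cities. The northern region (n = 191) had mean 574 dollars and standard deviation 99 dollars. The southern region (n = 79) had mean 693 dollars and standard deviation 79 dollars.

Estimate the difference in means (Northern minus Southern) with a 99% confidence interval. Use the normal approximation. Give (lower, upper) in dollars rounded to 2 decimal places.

SE₁ = s₁/√n₁ = 99/√191 = 7.1634; SE₂ = 79/√79 = 8.8882.
Independent samples, unequal variances: SE_diff = √(SE₁² + SE₂²) = √(51.31429956 + 79.00009924) = 11.4155.
z* = 2.576, so margin of error = 2.576 × 11.4155 = 29.4063.
Difference in means = 574 − 693 = -119.0000.
-119.0000 ± 29.4063 → (-148.41, -89.59).

(-148.41, -89.59)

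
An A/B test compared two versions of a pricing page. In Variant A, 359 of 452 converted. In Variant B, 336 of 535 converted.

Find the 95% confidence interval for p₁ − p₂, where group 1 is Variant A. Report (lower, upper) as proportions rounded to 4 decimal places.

p̂₁ = 359/452 = 0.7942 and p̂₂ = 336/535 = 0.6280.
SE₁ = √(p̂₁(1−p̂₁)/n₁) = √(0.7942·0.2058/452) = 0.01902; SE₂ = √(0.6280·0.3720/535) = 0.02090.
Independent samples: SE of the difference = √(SE₁² + SE₂²) = √(0.0003617604 + 0.00043681) = 0.02826.
z* for 95% confidence is 1.960, so the margin of error is 1.960 × 0.02826 = 0.05539.
Point estimate p̂₁ − p̂₂ = 0.7942 − 0.6280 = 0.1662.
0.1662 ± 0.05539 → (0.1108, 0.2216).

(0.1108, 0.2216)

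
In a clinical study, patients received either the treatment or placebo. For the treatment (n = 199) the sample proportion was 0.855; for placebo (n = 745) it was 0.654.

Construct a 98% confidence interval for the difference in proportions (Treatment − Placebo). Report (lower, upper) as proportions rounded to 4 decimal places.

The two standard errors are √(0.8550×0.1450/199) = 0.02496 and √(0.6540×0.3460/745) = 0.01743.
Because the samples are independent, SE_diff = √(0.02496² + 0.01743²) = 0.03044.
Using z* = 2.326 for 98%, ME = 2.326 × 0.03044 = 0.07080.
p̂₁ − p̂₂ = 0.2010; interval 0.2010 ± 0.07080 gives (0.1302, 0.2718).

(0.1302, 0.2718)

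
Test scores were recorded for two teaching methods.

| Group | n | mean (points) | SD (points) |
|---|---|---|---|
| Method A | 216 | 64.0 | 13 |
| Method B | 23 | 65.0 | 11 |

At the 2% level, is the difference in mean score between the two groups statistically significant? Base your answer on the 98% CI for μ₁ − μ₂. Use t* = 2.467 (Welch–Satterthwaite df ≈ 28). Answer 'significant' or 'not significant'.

not significant

Standard errors of each mean: 13/√216 = 0.8845 and 11/√23 = 2.2937.
SE(x̄₁ − x̄₂) = √(0.8845² + 2.2937²) = 2.4583 for independent samples with unequal variances.
With t* = 2.467, the margin is 2.467 × 2.4583 = 6.0646.
x̄₁ − x̄₂ = 64.0 − 65.0 = -1.0000; the interval is -1.0000 ± 6.0646 = (-7.0646, 5.0646).
The interval (-7.0646, 5.0646) contains 0, so the difference is not significant.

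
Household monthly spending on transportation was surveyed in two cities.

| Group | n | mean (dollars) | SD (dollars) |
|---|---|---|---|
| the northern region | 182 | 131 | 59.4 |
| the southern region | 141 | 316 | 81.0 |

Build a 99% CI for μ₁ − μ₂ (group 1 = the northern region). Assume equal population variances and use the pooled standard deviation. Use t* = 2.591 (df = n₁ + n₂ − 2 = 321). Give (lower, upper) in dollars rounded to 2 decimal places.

(-205.25, -164.75)

Pooled variance s_p² = [181·59.4² + 140·81.0²] / (182+141−2) = 4851.0067, so s_p = 69.6492.
SE_diff = s_p·√(1/n₁ + 1/n₂) = 69.6492·√(1/182 + 1/141) = 7.8140.
t* = 2.591; margin = 2.591 × 7.8140 = 20.2461.
Difference = 131 − 316 = -185.0000.
-185.0000 ± 20.2461 → (-205.25, -164.75).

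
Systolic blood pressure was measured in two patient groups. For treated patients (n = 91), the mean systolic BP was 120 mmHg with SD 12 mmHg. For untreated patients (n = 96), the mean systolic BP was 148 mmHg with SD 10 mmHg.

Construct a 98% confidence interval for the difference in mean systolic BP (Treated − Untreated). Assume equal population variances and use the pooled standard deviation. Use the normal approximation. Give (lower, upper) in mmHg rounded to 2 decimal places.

s_p = √[((n₁−1)s₁² + (n₂−1)s₂²)/(n₁+n₂−2)] = √[(90·12² + 95·10²)/185] = 11.0184.
SE = 11.0184·√(1/91 + 1/96) = 1.6121.
With z* = 2.326, margin = 2.326 × 1.6121 = 3.7497.
x̄₁ − x̄₂ = 120 − 148 = -28.0000; interval -28.0000 ± 3.7497 = (-31.75, -24.25).

(-31.75, -24.25)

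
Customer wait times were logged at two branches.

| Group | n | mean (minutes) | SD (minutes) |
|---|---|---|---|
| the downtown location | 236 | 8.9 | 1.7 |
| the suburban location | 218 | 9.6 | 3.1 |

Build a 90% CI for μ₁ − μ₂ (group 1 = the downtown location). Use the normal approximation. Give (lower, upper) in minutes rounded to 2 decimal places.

Per-group SEs: s₁/√n₁ = 1.7/√236 = 0.1107, s₂/√n₂ = 3.1/√218 = 0.2100.
Unpooled SE of the difference: √(0.01225449 + 0.0441) = 0.2374.
Margin of error = z* · SE = 1.645 × 0.2374 = 0.3905.
x̄₁ − x̄₂ = 8.9 − 9.6 = -0.7000.
CI: -0.7000 ± 0.3905 = (-1.09, -0.31).

(-1.09, -0.31)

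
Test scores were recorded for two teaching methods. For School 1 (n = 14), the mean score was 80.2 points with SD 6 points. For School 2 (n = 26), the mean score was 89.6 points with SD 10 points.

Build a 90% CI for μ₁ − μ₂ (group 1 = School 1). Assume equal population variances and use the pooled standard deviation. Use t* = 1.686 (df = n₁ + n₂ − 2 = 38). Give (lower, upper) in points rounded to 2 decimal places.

(-14.34, -4.46)

Pooled variance s_p² = [13·6² + 25·10²] / (14+26−2) = 78.1053, so s_p = 8.8377.
SE_diff = s_p·√(1/n₁ + 1/n₂) = 8.8377·√(1/14 + 1/26) = 2.9297.
t* = 1.686; margin = 1.686 × 2.9297 = 4.9395.
Difference = 80.2 − 89.6 = -9.4000.
-9.4000 ± 4.9395 → (-14.34, -4.46).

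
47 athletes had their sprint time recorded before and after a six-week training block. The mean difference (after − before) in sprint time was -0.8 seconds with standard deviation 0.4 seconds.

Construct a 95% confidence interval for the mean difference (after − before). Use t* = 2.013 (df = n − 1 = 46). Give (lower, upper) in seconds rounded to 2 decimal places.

This is a matched-pairs design, so SE = s_d/√n = 0.4/√47 = 0.0583.
Margin = 2.013 × 0.0583 = 0.1174; the interval is -0.8 ± 0.1174 = (-0.92, -0.68).

(-0.92, -0.68)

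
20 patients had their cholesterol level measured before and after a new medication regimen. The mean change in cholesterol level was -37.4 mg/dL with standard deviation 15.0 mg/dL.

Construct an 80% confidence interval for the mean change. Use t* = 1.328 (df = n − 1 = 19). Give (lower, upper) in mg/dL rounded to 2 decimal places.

(-41.85, -32.95)

Paired design: SE = s_d/√n = 15.0/√20 = 3.3541.
t* = 1.328; margin of error = 1.328 × 3.3541 = 4.4542.
-37.4 ± 4.4542 → (-41.85, -32.95).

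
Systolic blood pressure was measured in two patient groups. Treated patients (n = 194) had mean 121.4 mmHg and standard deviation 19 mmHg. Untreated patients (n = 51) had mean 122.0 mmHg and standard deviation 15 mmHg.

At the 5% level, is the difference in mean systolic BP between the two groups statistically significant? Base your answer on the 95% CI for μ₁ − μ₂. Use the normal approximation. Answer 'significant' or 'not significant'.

not significant

Standard errors of each mean: 19/√194 = 1.3641 and 15/√51 = 2.1004.
SE(x̄₁ − x̄₂) = √(1.3641² + 2.1004²) = 2.5045 for independent samples with unequal variances.
With z* = 1.960, the margin is 1.960 × 2.5045 = 4.9088.
x̄₁ − x̄₂ = 121.4 − 122.0 = -0.6000; the interval is -0.6000 ± 4.9088 = (-5.5088, 4.3088).
The interval (-5.5088, 4.3088) contains 0, so the difference is not significant.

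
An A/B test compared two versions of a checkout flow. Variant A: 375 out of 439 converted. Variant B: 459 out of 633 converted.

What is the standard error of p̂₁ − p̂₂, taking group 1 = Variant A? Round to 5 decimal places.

Sample proportions: 375/439 = 0.8542, 459/633 = 0.7251.
Each SE is √(p̂(1−p̂)/n): √(0.8542·0.1458/439) = 0.01684 and √(0.7251·0.2749/633) = 0.01775.
SE(p̂₁ − p̂₂) = √(SE₁² + SE₂²) = √(0.0002835856 + 0.0003150625) = 0.02447, since the two samples are independent.

0.02447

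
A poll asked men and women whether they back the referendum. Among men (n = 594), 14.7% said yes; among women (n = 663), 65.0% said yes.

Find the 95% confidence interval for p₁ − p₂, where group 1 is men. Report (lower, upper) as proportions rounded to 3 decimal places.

(-0.549, -0.457)

The two standard errors are √(0.1470×0.8530/594) = 0.01453 and √(0.6500×0.3500/663) = 0.01852.
Because the samples are independent, SE_diff = √(0.01453² + 0.01852²) = 0.02354.
Using z* = 1.960 for 95%, ME = 1.960 × 0.02354 = 0.04614.
p̂₁ − p̂₂ = -0.5030; interval -0.5030 ± 0.04614 gives (-0.549, -0.457).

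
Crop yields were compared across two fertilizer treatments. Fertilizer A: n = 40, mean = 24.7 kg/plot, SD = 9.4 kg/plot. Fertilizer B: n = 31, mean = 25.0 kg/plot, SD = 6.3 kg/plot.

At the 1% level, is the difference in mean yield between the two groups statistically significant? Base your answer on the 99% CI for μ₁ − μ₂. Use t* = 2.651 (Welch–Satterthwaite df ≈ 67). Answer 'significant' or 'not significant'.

not significant

Standard errors of each mean: 9.4/√40 = 1.4863 and 6.3/√31 = 1.1315.
SE(x̄₁ − x̄₂) = √(1.4863² + 1.1315²) = 1.8680 for independent samples with unequal variances.
With t* = 2.651, the margin is 2.651 × 1.8680 = 4.9521.
x̄₁ − x̄₂ = 24.7 − 25.0 = -0.3000; the interval is -0.3000 ± 4.9521 = (-5.2521, 4.6521).
The interval (-5.2521, 4.6521) contains 0, so the difference is not significant.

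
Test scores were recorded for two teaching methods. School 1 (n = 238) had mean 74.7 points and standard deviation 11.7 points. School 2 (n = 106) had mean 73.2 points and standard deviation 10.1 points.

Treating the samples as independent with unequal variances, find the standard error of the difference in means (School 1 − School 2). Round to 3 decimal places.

1.240

SE₁ = s₁/√n₁ = 11.7/√238 = 0.7584; SE₂ = 10.1/√106 = 0.9810.
Independent samples, unequal variances: SE_diff = √(SE₁² + SE₂²) = √(0.57517056 + 0.962361) = 1.2400.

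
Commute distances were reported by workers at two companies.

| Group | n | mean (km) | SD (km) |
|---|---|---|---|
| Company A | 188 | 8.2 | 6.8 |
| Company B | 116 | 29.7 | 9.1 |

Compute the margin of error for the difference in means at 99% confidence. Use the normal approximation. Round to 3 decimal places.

Standard errors of each mean: 6.8/√188 = 0.4959 and 9.1/√116 = 0.8449.
SE(x̄₁ − x̄₂) = √(0.4959² + 0.8449²) = 0.9797 for independent samples with unequal variances.
With z* = 2.576, the margin is 2.576 × 0.9797 = 2.5237.

2.524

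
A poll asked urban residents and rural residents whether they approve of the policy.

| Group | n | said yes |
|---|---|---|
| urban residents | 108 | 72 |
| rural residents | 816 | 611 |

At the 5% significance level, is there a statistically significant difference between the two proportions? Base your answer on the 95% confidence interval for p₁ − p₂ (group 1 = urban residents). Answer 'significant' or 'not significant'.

not significant

Sample proportions: 72/108 = 0.6667, 611/816 = 0.7488.
Each SE is √(p̂(1−p̂)/n): √(0.6667·0.3333/108) = 0.04536 and √(0.7488·0.2512/816) = 0.01518.
SE(p̂₁ − p̂₂) = √(SE₁² + SE₂²) = √(0.0020575296 + 0.0002304324) = 0.04783, since the two samples are independent.
At 95% confidence z* = 1.960; margin = 1.960 × 0.04783 = 0.09375.
The difference is 0.6667 − 0.7488 = -0.0821, so the interval is -0.0821 ± 0.09375 = (-0.17585, 0.01165).
The interval (-0.17585, 0.01165) contains 0, so the difference is not significant.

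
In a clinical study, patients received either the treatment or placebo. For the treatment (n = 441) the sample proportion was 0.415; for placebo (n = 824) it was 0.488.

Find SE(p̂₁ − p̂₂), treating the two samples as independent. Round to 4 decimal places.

0.0292

SE₁ = √(p̂₁(1−p̂₁)/n₁) = √(0.4150·0.5850/441) = 0.02346; SE₂ = √(0.4880·0.5120/824) = 0.01741.
Independent samples: SE of the difference = √(SE₁² + SE₂²) = √(0.0005503716 + 0.0003031081) = 0.02921.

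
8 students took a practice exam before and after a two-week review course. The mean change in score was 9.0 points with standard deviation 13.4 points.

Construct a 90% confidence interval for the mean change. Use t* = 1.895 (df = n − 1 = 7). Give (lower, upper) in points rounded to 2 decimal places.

This is a matched-pairs design, so SE = s_d/√n = 13.4/√8 = 4.7376.
Margin = 1.895 × 4.7376 = 8.9778; the interval is 9.0 ± 8.9778 = (0.02, 17.98).

(0.02, 17.98)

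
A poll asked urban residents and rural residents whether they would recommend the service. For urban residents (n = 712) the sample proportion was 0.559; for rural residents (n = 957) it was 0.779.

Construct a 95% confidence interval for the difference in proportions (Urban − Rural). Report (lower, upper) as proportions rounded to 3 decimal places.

(-0.265, -0.175)

Each SE is √(p̂(1−p̂)/n): √(0.5590·0.4410/712) = 0.01861 and √(0.7790·0.2210/957) = 0.01341.
SE(p̂₁ − p̂₂) = √(SE₁² + SE₂²) = √(0.0003463321 + 0.0001798281) = 0.02294, since the two samples are independent.
At 95% confidence z* = 1.960; margin = 1.960 × 0.02294 = 0.04496.
The difference is 0.5590 − 0.7790 = -0.2200, so the interval is -0.2200 ± 0.04496 = (-0.265, -0.175).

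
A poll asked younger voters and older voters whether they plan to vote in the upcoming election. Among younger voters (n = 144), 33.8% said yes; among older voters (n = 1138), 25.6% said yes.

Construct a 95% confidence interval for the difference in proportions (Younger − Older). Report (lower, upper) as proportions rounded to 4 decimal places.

SE₁ = √(p̂₁(1−p̂₁)/n₁) = √(0.3380·0.6620/144) = 0.03942; SE₂ = √(0.2560·0.7440/1138) = 0.01294.
Independent samples: SE of the difference = √(SE₁² + SE₂²) = √(0.0015539364 + 0.0001674436) = 0.04149.
z* for 95% confidence is 1.960, so the margin of error is 1.960 × 0.04149 = 0.08132.
Point estimate p̂₁ − p̂₂ = 0.3380 − 0.2560 = 0.0820.
0.0820 ± 0.08132 → (0.0007, 0.1633).

(0.0007, 0.1633)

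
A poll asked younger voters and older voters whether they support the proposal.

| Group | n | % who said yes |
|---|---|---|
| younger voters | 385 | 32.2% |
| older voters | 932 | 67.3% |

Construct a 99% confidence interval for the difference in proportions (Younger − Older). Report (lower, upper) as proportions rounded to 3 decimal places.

(-0.424, -0.278)

Each SE is √(p̂(1−p̂)/n): √(0.3220·0.6780/385) = 0.02381 and √(0.6730·0.3270/932) = 0.01537.
SE(p̂₁ − p̂₂) = √(SE₁² + SE₂²) = √(0.0005669161 + 0.0002362369) = 0.02834, since the two samples are independent.
At 99% confidence z* = 2.576; margin = 2.576 × 0.02834 = 0.07300.
The difference is 0.3220 − 0.6730 = -0.3510, so the interval is -0.3510 ± 0.07300 = (-0.424, -0.278).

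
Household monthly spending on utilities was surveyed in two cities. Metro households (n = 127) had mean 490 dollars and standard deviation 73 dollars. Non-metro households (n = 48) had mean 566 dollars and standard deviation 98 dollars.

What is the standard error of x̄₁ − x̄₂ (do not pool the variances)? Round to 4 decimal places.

Standard errors of each mean: 73/√127 = 6.4777 and 98/√48 = 14.1451.
SE(x̄₁ − x̄₂) = √(6.4777² + 14.1451²) = 15.5578 for independent samples with unequal variances.

15.5578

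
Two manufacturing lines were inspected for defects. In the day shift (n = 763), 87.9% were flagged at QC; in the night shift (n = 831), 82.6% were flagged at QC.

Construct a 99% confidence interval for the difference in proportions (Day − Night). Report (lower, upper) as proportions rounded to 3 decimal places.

Each SE is √(p̂(1−p̂)/n): √(0.8790·0.1210/763) = 0.01181 and √(0.8260·0.1740/831) = 0.01315.
SE(p̂₁ − p̂₂) = √(SE₁² + SE₂²) = √(0.0001394761 + 0.0001729225) = 0.01767, since the two samples are independent.
At 99% confidence z* = 2.576; margin = 2.576 × 0.01767 = 0.04552.
The difference is 0.8790 − 0.8260 = 0.0530, so the interval is 0.0530 ± 0.04552 = (0.007, 0.099).

(0.007, 0.099)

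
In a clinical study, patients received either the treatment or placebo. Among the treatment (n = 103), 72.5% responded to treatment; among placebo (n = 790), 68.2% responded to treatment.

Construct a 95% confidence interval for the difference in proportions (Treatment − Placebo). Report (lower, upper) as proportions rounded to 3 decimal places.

SE₁ = √(p̂₁(1−p̂₁)/n₁) = √(0.7250·0.2750/103) = 0.04400; SE₂ = √(0.6820·0.3180/790) = 0.01657.
Independent samples: SE of the difference = √(SE₁² + SE₂²) = √(0.001936 + 0.0002745649) = 0.04702.
z* for 95% confidence is 1.960, so the margin of error is 1.960 × 0.04702 = 0.09216.
Point estimate p̂₁ − p̂₂ = 0.7250 − 0.6820 = 0.0430.
0.0430 ± 0.09216 → (-0.049, 0.135).

(-0.049, 0.135)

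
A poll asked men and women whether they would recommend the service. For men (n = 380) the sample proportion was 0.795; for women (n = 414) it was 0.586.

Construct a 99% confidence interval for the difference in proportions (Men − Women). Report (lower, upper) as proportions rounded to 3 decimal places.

(0.127, 0.291)

The two standard errors are √(0.7950×0.2050/380) = 0.02071 and √(0.5860×0.4140/414) = 0.02421.
Because the samples are independent, SE_diff = √(0.02071² + 0.02421²) = 0.03186.
Using z* = 2.576 for 99%, ME = 2.576 × 0.03186 = 0.08207.
p̂₁ − p̂₂ = 0.2090; interval 0.2090 ± 0.08207 gives (0.127, 0.291).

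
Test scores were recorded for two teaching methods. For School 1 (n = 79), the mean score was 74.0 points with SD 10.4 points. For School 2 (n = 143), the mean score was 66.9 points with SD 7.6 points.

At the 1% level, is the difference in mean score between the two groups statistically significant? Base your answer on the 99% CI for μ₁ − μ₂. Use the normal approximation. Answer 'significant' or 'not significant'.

significant

Standard errors of each mean: 10.4/√79 = 1.1701 and 7.6/√143 = 0.6355.
SE(x̄₁ − x̄₂) = √(1.1701² + 0.6355²) = 1.3315 for independent samples with unequal variances.
With z* = 2.576, the margin is 2.576 × 1.3315 = 3.4299.
x̄₁ − x̄₂ = 74.0 − 66.9 = 7.1000; the interval is 7.1000 ± 3.4299 = (3.6701, 10.5299).
The interval (3.6701, 10.5299) does not contain 0, so the difference is significant.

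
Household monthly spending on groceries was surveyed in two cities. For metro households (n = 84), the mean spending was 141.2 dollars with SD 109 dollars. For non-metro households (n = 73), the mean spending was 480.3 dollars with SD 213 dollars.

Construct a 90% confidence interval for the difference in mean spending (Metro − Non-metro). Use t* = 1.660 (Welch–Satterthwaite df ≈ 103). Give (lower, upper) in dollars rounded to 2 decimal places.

(-384.95, -293.25)

Standard errors of each mean: 109/√84 = 11.8929 and 213/√73 = 24.9298.
SE(x̄₁ − x̄₂) = √(11.8929² + 24.9298²) = 27.6213 for independent samples with unequal variances.
With t* = 1.660, the margin is 1.660 × 27.6213 = 45.8514.
x̄₁ − x̄₂ = 141.2 − 480.3 = -339.1000; the interval is -339.1000 ± 45.8514 = (-384.95, -293.25).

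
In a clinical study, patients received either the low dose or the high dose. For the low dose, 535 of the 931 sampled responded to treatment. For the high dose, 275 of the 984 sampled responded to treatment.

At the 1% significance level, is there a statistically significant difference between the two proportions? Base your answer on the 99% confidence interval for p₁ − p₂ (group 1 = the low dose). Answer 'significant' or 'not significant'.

p̂₁ = 535/931 = 0.5747 and p̂₂ = 275/984 = 0.2795.
SE₁ = √(p̂₁(1−p̂₁)/n₁) = √(0.5747·0.4253/931) = 0.01620; SE₂ = √(0.2795·0.7205/984) = 0.01431.
Independent samples: SE of the difference = √(SE₁² + SE₂²) = √(0.00026244 + 0.0002047761) = 0.02162.
z* for 99% confidence is 2.576, so the margin of error is 2.576 × 0.02162 = 0.05569.
Point estimate p̂₁ − p̂₂ = 0.5747 − 0.2795 = 0.2952.
0.2952 ± 0.05569 → (0.23951, 0.35089).
The interval (0.23951, 0.35089) does not contain 0, so the difference is significant.

significant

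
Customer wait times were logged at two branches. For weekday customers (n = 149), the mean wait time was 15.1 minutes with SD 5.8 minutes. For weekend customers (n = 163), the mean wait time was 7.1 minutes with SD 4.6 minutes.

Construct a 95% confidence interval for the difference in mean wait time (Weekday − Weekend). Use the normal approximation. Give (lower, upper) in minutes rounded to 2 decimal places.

(6.83, 9.17)

SE₁ = s₁/√n₁ = 5.8/√149 = 0.4752; SE₂ = 4.6/√163 = 0.3603.
Independent samples, unequal variances: SE_diff = √(SE₁² + SE₂²) = √(0.22581504 + 0.12981609) = 0.5963.
z* = 1.960, so margin of error = 1.960 × 0.5963 = 1.1687.
Difference in means = 15.1 − 7.1 = 8.0000.
8.0000 ± 1.1687 → (6.83, 9.17).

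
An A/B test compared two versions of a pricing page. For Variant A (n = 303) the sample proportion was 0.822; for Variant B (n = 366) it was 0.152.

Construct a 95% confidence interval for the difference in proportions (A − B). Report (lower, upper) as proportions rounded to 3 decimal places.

The two standard errors are √(0.8220×0.1780/303) = 0.02197 and √(0.1520×0.8480/366) = 0.01877.
Because the samples are independent, SE_diff = √(0.02197² + 0.01877²) = 0.02890.
Using z* = 1.960 for 95%, ME = 1.960 × 0.02890 = 0.05664.
p̂₁ − p̂₂ = 0.6700; interval 0.6700 ± 0.05664 gives (0.613, 0.727).

(0.613, 0.727)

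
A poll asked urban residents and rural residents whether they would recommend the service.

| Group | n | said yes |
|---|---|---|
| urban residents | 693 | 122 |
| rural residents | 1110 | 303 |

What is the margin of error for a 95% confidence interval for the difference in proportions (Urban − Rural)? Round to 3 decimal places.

0.039

First, p̂₁ = 122/693 = 0.1760; p̂₂ = 303/1110 = 0.2730.
The two standard errors are √(0.1760×0.8240/693) = 0.01447 and √(0.2730×0.7270/1110) = 0.01337.
Because the samples are independent, SE_diff = √(0.01447² + 0.01337²) = 0.01970.
Using z* = 1.960 for 95%, ME = 1.960 × 0.01970 = 0.03861.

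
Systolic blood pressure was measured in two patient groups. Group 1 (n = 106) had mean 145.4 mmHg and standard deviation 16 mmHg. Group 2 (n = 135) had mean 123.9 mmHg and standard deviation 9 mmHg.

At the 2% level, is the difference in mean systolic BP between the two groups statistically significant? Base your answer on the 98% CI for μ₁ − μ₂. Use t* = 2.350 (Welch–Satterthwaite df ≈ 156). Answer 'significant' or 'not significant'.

significant

Per-group SEs: s₁/√n₁ = 16/√106 = 1.5541, s₂/√n₂ = 9/√135 = 0.7746.
Unpooled SE of the difference: √(2.41522681 + 0.60000516) = 1.7364.
Margin of error = t* · SE = 2.350 × 1.7364 = 4.0805.
x̄₁ − x̄₂ = 145.4 − 123.9 = 21.5000.
CI: 21.5000 ± 4.0805 = (17.4195, 25.5805).
The interval (17.4195, 25.5805) does not contain 0, so the difference is significant.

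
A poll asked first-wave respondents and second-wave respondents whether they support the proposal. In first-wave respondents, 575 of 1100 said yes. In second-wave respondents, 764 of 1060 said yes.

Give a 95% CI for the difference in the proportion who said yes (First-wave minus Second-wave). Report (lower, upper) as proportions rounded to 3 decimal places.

p̂₁ = 575/1100 = 0.5227 and p̂₂ = 764/1060 = 0.7208.
SE₁ = √(p̂₁(1−p̂₁)/n₁) = √(0.5227·0.4773/1100) = 0.01506; SE₂ = √(0.7208·0.2792/1060) = 0.01378.
Independent samples: SE of the difference = √(SE₁² + SE₂²) = √(0.0002268036 + 0.0001898884) = 0.02041.
z* for 95% confidence is 1.960, so the margin of error is 1.960 × 0.02041 = 0.04000.
Point estimate p̂₁ − p̂₂ = 0.5227 − 0.7208 = -0.1981.
-0.1981 ± 0.04000 → (-0.238, -0.158).

(-0.238, -0.158)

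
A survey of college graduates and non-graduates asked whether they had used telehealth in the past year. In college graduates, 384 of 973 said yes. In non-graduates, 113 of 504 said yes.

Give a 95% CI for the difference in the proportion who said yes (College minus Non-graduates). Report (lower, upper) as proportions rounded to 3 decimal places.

Sample proportions: 384/973 = 0.3947, 113/504 = 0.2242.
Each SE is √(p̂(1−p̂)/n): √(0.3947·0.6053/973) = 0.01567 and √(0.2242·0.7758/504) = 0.01858.
SE(p̂₁ − p̂₂) = √(SE₁² + SE₂²) = √(0.0002455489 + 0.0003452164) = 0.02431, since the two samples are independent.
At 95% confidence z* = 1.960; margin = 1.960 × 0.02431 = 0.04765.
The difference is 0.3947 − 0.2242 = 0.1705, so the interval is 0.1705 ± 0.04765 = (0.123, 0.218).

(0.123, 0.218)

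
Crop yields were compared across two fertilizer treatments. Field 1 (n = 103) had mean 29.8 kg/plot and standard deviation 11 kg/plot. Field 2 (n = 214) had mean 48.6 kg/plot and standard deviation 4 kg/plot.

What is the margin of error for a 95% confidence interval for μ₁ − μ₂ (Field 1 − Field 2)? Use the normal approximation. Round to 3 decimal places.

2.191

SE₁ = s₁/√n₁ = 11/√103 = 1.0839; SE₂ = 4/√214 = 0.2734.
Independent samples, unequal variances: SE_diff = √(SE₁² + SE₂²) = √(1.17483921 + 0.07474756) = 1.1178.
z* = 1.960, so margin of error = 1.960 × 1.1178 = 2.1909.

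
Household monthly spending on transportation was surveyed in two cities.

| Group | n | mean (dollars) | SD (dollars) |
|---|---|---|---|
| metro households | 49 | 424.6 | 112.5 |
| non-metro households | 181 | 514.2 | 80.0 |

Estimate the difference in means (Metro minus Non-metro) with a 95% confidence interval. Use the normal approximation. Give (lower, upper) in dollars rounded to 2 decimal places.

(-123.19, -56.01)

SE₁ = s₁/√n₁ = 112.5/√49 = 16.0714; SE₂ = 80.0/√181 = 5.9464.
Independent samples, unequal variances: SE_diff = √(SE₁² + SE₂²) = √(258.28989796 + 35.35967296) = 17.1362.
z* = 1.960, so margin of error = 1.960 × 17.1362 = 33.5870.
Difference in means = 424.6 − 514.2 = -89.6000.
-89.6000 ± 33.5870 → (-123.19, -56.01).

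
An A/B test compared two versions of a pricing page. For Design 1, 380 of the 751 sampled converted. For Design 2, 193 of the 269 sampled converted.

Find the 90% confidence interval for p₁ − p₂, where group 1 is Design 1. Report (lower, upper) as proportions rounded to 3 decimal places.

(-0.266, -0.157)

p̂₁ = 380/751 = 0.5060 and p̂₂ = 193/269 = 0.7175.
SE₁ = √(p̂₁(1−p̂₁)/n₁) = √(0.5060·0.4940/751) = 0.01824; SE₂ = √(0.7175·0.2825/269) = 0.02745.
Independent samples: SE of the difference = √(SE₁² + SE₂²) = √(0.0003326976 + 0.0007535025) = 0.03296.
z* for 90% confidence is 1.645, so the margin of error is 1.645 × 0.03296 = 0.05422.
Point estimate p̂₁ − p̂₂ = 0.5060 − 0.7175 = -0.2115.
-0.2115 ± 0.05422 → (-0.266, -0.157).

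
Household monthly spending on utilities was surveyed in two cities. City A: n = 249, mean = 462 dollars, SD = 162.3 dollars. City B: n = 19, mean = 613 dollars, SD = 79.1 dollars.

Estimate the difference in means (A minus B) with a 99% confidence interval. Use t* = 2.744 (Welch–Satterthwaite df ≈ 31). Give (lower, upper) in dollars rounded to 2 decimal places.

(-208.24, -93.76)

Per-group SEs: s₁/√n₁ = 162.3/√249 = 10.2853, s₂/√n₂ = 79.1/√19 = 18.1468.
Unpooled SE of the difference: √(105.78739609 + 329.30635024) = 20.8589.
Margin of error = t* · SE = 2.744 × 20.8589 = 57.2368.
x̄₁ − x̄₂ = 462 − 613 = -151.0000.
CI: -151.0000 ± 57.2368 = (-208.24, -93.76).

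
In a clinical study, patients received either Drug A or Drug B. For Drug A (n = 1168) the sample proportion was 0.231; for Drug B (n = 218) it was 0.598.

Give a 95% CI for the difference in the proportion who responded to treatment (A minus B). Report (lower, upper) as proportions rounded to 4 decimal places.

The two standard errors are √(0.2310×0.7690/1168) = 0.01233 and √(0.5980×0.4020/218) = 0.03321.
Because the samples are independent, SE_diff = √(0.01233² + 0.03321²) = 0.03543.
Using z* = 1.960 for 95%, ME = 1.960 × 0.03543 = 0.06944.
p̂₁ − p̂₂ = -0.3670; interval -0.3670 ± 0.06944 gives (-0.4364, -0.2976).

(-0.4364, -0.2976)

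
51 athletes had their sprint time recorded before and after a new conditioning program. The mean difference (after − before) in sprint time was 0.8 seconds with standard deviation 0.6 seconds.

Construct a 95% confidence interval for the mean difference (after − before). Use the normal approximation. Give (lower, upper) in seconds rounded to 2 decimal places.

(0.64, 0.96)

This is a matched-pairs design, so SE = s_d/√n = 0.6/√51 = 0.0840.
Margin = 1.960 × 0.0840 = 0.1646; the interval is 0.8 ± 0.1646 = (0.64, 0.96).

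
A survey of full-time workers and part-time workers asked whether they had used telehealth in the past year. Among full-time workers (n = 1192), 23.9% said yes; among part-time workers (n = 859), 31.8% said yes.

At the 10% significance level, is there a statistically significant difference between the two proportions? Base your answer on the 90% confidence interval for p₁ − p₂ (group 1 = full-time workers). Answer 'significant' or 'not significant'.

Each SE is √(p̂(1−p̂)/n): √(0.2390·0.7610/1192) = 0.01235 and √(0.3180·0.6820/859) = 0.01589.
SE(p̂₁ − p̂₂) = √(SE₁² + SE₂²) = √(0.0001525225 + 0.0002524921) = 0.02012, since the two samples are independent.
At 90% confidence z* = 1.645; margin = 1.645 × 0.02012 = 0.03310.
The difference is 0.2390 − 0.3180 = -0.0790, so the interval is -0.0790 ± 0.03310 = (-0.11210, -0.04590).
The interval (-0.11210, -0.04590) does not contain 0, so the difference is significant.

significant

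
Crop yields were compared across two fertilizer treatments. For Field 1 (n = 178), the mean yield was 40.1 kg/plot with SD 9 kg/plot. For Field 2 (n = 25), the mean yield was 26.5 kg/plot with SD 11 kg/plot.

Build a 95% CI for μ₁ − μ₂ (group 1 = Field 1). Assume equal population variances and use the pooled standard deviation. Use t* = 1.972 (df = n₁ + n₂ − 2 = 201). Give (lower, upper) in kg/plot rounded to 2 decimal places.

(9.70, 17.50)

Pooled variance s_p² = [177·9² + 24·11²] / (178+25−2) = 85.7761, so s_p = 9.2615.
SE_diff = s_p·√(1/n₁ + 1/n₂) = 9.2615·√(1/178 + 1/25) = 1.9781.
t* = 1.972; margin = 1.972 × 1.9781 = 3.9008.
Difference = 40.1 − 26.5 = 13.6000.
13.6000 ± 3.9008 → (9.70, 17.50).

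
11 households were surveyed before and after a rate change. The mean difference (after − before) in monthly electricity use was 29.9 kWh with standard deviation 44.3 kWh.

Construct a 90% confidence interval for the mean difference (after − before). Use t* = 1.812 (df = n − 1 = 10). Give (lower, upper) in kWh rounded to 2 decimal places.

Paired design: SE = s_d/√n = 44.3/√11 = 13.3570.
t* = 1.812; margin of error = 1.812 × 13.3570 = 24.2029.
29.9 ± 24.2029 → (5.70, 54.10).

(5.70, 54.10)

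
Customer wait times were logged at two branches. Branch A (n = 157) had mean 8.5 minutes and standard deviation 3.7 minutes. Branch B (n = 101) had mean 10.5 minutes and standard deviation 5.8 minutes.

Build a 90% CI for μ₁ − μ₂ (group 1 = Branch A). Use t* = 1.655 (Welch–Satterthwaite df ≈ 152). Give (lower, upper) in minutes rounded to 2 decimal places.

Standard errors of each mean: 3.7/√157 = 0.2953 and 5.8/√101 = 0.5771.
SE(x̄₁ − x̄₂) = √(0.2953² + 0.5771²) = 0.6483 for independent samples with unequal variances.
With t* = 1.655, the margin is 1.655 × 0.6483 = 1.0729.
x̄₁ − x̄₂ = 8.5 − 10.5 = -2.0000; the interval is -2.0000 ± 1.0729 = (-3.07, -0.93).

(-3.07, -0.93)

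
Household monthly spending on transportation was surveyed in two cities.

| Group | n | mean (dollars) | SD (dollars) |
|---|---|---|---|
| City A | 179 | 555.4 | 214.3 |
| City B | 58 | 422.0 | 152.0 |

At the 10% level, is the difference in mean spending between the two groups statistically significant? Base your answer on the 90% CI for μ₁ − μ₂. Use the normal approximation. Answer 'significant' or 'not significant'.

Standard errors of each mean: 214.3/√179 = 16.0175 and 152.0/√58 = 19.9586.
SE(x̄₁ − x̄₂) = √(16.0175² + 19.9586²) = 25.5911 for independent samples with unequal variances.
With z* = 1.645, the margin is 1.645 × 25.5911 = 42.0974.
x̄₁ − x̄₂ = 555.4 − 422.0 = 133.4000; the interval is 133.4000 ± 42.0974 = (91.3026, 175.4974).
The interval (91.3026, 175.4974) does not contain 0, so the difference is significant.

significant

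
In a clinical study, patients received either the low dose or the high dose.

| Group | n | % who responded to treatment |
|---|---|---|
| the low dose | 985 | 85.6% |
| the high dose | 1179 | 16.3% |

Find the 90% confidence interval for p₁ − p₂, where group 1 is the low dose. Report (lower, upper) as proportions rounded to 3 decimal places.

The two standard errors are √(0.8560×0.1440/985) = 0.01119 and √(0.1630×0.8370/1179) = 0.01076.
Because the samples are independent, SE_diff = √(0.01119² + 0.01076²) = 0.01552.
Using z* = 1.645 for 90%, ME = 1.645 × 0.01552 = 0.02553.
p̂₁ − p̂₂ = 0.6930; interval 0.6930 ± 0.02553 gives (0.667, 0.719).

(0.667, 0.719)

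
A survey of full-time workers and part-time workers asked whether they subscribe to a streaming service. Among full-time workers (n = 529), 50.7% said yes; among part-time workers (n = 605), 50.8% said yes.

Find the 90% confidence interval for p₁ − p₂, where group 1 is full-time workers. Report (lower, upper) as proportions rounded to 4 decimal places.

(-0.0500, 0.0480)

Each SE is √(p̂(1−p̂)/n): √(0.5070·0.4930/529) = 0.02174 and √(0.5080·0.4920/605) = 0.02033.
SE(p̂₁ − p̂₂) = √(SE₁² + SE₂²) = √(0.0004726276 + 0.0004133089) = 0.02976, since the two samples are independent.
At 90% confidence z* = 1.645; margin = 1.645 × 0.02976 = 0.04896.
The difference is 0.5070 − 0.5080 = -0.0010, so the interval is -0.0010 ± 0.04896 = (-0.0500, 0.0480).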